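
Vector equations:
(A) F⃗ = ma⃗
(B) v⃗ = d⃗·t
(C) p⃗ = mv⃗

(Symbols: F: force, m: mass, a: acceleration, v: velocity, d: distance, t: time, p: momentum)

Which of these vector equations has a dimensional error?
(B) v⃗ = d⃗·t

(A) F⃗ = ma⃗: LHS [L M T^-2], RHS [L M T^-2] ✓ — Force and acceleration are vectors, mass is a scalar
(B) v⃗ = d⃗·t: LHS [L T^-1], RHS [L T] ✗ — velocity is displacement per time; should be d⃗/t
(C) p⃗ = mv⃗: LHS [L M T^-1], RHS [L M T^-1] ✓ — mass (scalar) times velocity (vector)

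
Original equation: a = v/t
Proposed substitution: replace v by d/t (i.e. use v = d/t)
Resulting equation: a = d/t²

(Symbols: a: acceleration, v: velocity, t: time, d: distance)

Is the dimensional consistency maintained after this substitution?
Yes

[v] = [L T^-1] and [d/t] = [L T^-1]. These match, so the substitution replaces a quantity by one of the same dimensions and the result a = d/t² has LHS [L T^-2] vs RHS [L T^-2] — still consistent.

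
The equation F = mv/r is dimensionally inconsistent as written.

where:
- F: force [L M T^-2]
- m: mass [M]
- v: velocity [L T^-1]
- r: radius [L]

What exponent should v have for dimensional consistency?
The exponent of v should be 2: F = mv^2/r

The LHS F has dimensions [L M T^-2]; v has dimensions [L T^-1].
As written, the RHS mv/r (exponent 1 on v) has dimensions [M T^-1], which does not match.
With exponent 2, the RHS mv^2/r has dimensions [L M T^-2], matching the LHS.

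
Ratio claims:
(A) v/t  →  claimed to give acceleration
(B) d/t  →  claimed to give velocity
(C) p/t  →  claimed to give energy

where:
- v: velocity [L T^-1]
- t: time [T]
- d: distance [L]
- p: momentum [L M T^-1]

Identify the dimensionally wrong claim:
(C) p/t does not give energy

(A) v/t: [L T^-2] = acceleration [L T^-2] ✓
(B) d/t: [L T^-1] = velocity [L T^-1] ✓
(C) p/t: [L M T^-2] ≠ energy [L^2 M T^-2] ✗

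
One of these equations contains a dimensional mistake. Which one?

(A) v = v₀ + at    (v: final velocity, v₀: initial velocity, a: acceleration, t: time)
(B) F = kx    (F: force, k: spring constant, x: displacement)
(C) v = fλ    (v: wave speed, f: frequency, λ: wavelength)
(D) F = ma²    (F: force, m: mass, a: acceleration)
(D) F = ma²

The equation (D) F = ma² is dimensionally incorrect.

LHS (F): [L M T^-2]
RHS (ma²): [L^2 M T^-4] ✗

The dimensions do not match. The other three equations balance.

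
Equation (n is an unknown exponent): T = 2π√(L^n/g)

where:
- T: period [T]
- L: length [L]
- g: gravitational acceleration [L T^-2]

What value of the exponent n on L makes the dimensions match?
n = 1

T has dimensions [T]; L has dimensions [L].
With n = 1: 2π√(L^1/g) has dimensions [T], matching the LHS ✓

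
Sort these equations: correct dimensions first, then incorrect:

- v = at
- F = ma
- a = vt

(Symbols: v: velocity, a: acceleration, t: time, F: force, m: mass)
Dimensionally correct: v = at, F = ma
Dimensionally incorrect: a = vt
Ordered (correct first, then incorrect): v = at, F = ma, a = vt

- v = at: LHS [L T^-1], RHS [L T^-1] → correct ✓
- F = ma: LHS [L M T^-2], RHS [L M T^-2] → correct ✓
- a = vt: LHS [L T^-2], RHS [L] → incorrect ✗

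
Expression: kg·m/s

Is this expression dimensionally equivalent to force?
No

The expression kg·m/s has dimensions [L M T^-1], but force has dimensions [L M T^-2].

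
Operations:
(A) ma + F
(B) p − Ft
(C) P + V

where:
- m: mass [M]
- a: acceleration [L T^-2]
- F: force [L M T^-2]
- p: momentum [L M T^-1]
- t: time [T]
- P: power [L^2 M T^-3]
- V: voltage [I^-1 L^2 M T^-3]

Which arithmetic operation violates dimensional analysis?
(C) P + V

(A) ma + F: ma [L M T^-2] and F [L M T^-2] — same dimensions ✓
(B) p − Ft: p [L M T^-1] and Ft [L M T^-1] — same dimensions ✓
(C) P + V: P [L^2 M T^-3] and V [I^-1 L^2 M T^-3] — different dimensions cannot be added/subtracted ✗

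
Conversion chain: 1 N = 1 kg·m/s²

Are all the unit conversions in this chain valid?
The chain is correct (no errors).

Correct: Newton is defined as kg·m/s²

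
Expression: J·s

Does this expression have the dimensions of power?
No

The expression J·s has dimensions [L^2 M T^-1], but power has dimensions [L^2 M T^-3].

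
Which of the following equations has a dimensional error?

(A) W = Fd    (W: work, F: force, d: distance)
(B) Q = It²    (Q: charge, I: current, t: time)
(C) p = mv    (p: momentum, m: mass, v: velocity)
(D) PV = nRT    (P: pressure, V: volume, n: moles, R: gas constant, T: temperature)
(B) Q = It²

The equation (B) Q = It² is dimensionally incorrect.

LHS (Q): [I T]
RHS (It²): [I T^2] ✗

The dimensions do not match. The other three equations balance.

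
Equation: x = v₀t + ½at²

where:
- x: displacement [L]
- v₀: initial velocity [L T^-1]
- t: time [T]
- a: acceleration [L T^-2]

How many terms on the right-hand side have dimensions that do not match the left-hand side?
0

LHS x: [L]
- v₀t: [L] ✓
- ½at²: [L] ✓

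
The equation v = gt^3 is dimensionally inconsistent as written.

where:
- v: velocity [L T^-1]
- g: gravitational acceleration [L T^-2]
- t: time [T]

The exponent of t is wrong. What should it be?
The exponent of t should be 1: v = gt

The LHS v has dimensions [L T^-1]; t has dimensions [T].
As written, the RHS gt^3 (exponent 3 on t) has dimensions [L T], which does not match.
With exponent 1, the RHS gt has dimensions [L T^-1], matching the LHS.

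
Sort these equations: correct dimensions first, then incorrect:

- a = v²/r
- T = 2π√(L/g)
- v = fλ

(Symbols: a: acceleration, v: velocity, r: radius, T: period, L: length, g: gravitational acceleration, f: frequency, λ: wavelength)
Dimensionally correct: a = v²/r, T = 2π√(L/g), v = fλ
Dimensionally incorrect: none
Ordered (correct first, then incorrect): a = v²/r, T = 2π√(L/g), v = fλ

- a = v²/r: LHS [L T^-2], RHS [L T^-2] → correct ✓
- T = 2π√(L/g): LHS [T], RHS [T] → correct ✓
- v = fλ: LHS [L T^-1], RHS [L T^-1] → correct ✓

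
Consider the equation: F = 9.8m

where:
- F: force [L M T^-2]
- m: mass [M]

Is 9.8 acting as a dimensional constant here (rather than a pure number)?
Yes

F has dimensions [L M T^-2], while m alone has dimensions [M]. For the equation to balance, the factor 9.8 must carry dimensions [L T^-2] — it is a dimensional constant (a numerical value of a physical quantity with its units suppressed), not a pure number.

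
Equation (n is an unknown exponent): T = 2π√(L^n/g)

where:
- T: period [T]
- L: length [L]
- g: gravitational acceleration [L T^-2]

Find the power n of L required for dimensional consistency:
n = 1

T has dimensions [T]; L has dimensions [L].
With n = 1: 2π√(L^1/g) has dimensions [T], matching the LHS ✓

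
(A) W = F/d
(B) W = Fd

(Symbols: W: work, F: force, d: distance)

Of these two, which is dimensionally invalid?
(A)

(A) W = F/d: LHS [L^2 M T^-2], RHS [M T^-2] ✗
(B) W = Fd: LHS [L^2 M T^-2], RHS [L^2 M T^-2] ✓

Expression (A) W = F/d is dimensionally incorrect.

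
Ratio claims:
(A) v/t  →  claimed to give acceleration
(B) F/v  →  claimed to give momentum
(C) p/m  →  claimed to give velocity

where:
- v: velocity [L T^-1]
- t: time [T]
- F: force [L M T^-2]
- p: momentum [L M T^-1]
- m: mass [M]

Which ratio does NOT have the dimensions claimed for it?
(B) F/v does not give momentum

(A) v/t: [L T^-2] = acceleration [L T^-2] ✓
(B) F/v: [M T^-1] ≠ momentum [L M T^-1] ✗
(C) p/m: [L T^-1] = velocity [L T^-1] ✓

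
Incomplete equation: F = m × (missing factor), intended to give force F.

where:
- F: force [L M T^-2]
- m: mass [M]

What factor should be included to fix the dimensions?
a (acceleration), dimensions [L T^-2]

F has dimensions [L M T^-2] and m has dimensions [M].
The missing factor must have dimensions [L M T^-2] / [M] = [L T^-2], i.e. acceleration (a).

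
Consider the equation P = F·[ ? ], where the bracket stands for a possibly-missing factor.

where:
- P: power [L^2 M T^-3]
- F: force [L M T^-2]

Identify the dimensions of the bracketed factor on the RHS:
[L T^-1] — velocity (e.g. v)

P has dimensions [L^2 M T^-3]; F has dimensions [L M T^-2].
The bracketed factor must supply [L^2 M T^-3] / [L M T^-2] = [L T^-1].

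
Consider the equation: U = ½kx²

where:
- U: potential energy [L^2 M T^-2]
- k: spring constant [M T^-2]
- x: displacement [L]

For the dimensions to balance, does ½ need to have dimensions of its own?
No

U has dimensions [L^2 M T^-2] and kx² already has dimensions [L^2 M T^-2], so the equation balances without ½ contributing any dimensions. ½ is a pure (dimensionless) number; changing or removing it would not affect dimensional consistency.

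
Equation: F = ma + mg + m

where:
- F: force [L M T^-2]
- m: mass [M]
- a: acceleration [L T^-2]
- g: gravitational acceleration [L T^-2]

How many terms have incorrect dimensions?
1

LHS F: [L M T^-2]
- ma: [L M T^-2] ✓
- mg: [L M T^-2] ✓
- m: [M] ✗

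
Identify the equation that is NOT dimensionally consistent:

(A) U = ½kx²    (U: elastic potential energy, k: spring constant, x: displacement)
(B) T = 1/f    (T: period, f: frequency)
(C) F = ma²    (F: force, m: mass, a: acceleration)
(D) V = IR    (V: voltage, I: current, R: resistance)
(C) F = ma²

The equation (C) F = ma² is dimensionally incorrect.

LHS (F): [L M T^-2]
RHS (ma²): [L^2 M T^-4] ✗

The dimensions do not match. The other three equations balance.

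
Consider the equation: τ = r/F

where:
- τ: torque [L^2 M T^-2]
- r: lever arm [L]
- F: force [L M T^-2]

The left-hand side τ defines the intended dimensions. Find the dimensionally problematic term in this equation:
The right-hand side term r/F

τ has dimensions [L^2 M T^-2], but r/F has dimensions [M^-1 T^2], so the term r/F is dimensionally wrong for τ.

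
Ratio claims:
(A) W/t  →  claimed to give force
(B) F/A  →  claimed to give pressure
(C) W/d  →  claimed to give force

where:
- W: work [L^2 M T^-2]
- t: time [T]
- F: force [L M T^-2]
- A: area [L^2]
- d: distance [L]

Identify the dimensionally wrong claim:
(A) W/t does not give force

(A) W/t: [L^2 M T^-3] ≠ force [L M T^-2] ✗
(B) F/A: [L^-1 M T^-2] = pressure [L^-1 M T^-2] ✓
(C) W/d: [L M T^-2] = force [L M T^-2] ✓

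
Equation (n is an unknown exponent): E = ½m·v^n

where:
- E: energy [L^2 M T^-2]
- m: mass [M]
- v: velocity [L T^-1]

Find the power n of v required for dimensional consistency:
n = 2

E has dimensions [L^2 M T^-2]; v has dimensions [L T^-1].
The rest of the RHS has dimensions [M], so v^n must supply [L^2 T^-2].
With n = 2: ½m·v^2 has dimensions [L^2 M T^-2], matching the LHS ✓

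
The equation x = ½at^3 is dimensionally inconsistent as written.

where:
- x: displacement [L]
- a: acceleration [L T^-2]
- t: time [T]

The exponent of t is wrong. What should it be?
The exponent of t should be 2: x = ½at^2

The LHS x has dimensions [L]; t has dimensions [T].
As written, the RHS ½at^3 (exponent 3 on t) has dimensions [L T], which does not match.
With exponent 2, the RHS ½at^2 has dimensions [L], matching the LHS.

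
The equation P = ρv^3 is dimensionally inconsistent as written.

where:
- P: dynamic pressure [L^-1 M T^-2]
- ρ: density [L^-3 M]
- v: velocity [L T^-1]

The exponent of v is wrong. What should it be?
The exponent of v should be 2: P = ρv^2

The LHS P has dimensions [L^-1 M T^-2]; v has dimensions [L T^-1].
As written, the RHS ρv^3 (exponent 3 on v) has dimensions [M T^-3], which does not match.
With exponent 2, the RHS ρv^2 has dimensions [L^-1 M T^-2], matching the LHS.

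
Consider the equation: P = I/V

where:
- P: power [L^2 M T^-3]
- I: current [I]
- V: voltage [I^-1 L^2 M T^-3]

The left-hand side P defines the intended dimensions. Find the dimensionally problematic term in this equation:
The right-hand side term I/V

P has dimensions [L^2 M T^-3], but I/V has dimensions [I^2 L^-2 M^-1 T^3], so the term I/V is dimensionally wrong for P.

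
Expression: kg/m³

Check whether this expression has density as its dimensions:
Yes

The expression kg/m³ has dimensions [L^-3 M], which is exactly density [L^-3 M].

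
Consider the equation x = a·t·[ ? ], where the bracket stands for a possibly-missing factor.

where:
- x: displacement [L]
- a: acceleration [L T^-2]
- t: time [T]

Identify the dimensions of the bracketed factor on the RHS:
[T] — time (e.g. t)

x has dimensions [L]; a·t has dimensions [L T^-1].
The bracketed factor must supply [L] / [L T^-1] = [T].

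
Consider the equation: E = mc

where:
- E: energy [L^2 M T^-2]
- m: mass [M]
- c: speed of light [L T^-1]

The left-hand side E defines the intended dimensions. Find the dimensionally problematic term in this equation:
The right-hand side term mc

E has dimensions [L^2 M T^-2], but mc has dimensions [L M T^-1], so the term mc is dimensionally wrong for E.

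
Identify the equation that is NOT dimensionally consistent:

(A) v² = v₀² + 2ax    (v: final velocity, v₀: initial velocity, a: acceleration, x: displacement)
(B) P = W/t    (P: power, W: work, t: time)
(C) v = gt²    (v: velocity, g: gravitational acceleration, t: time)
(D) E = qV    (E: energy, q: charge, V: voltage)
(C) v = gt²

The equation (C) v = gt² is dimensionally incorrect.

LHS (v): [L T^-1]
RHS (gt²): [L] ✗

The dimensions do not match. The other three equations balance.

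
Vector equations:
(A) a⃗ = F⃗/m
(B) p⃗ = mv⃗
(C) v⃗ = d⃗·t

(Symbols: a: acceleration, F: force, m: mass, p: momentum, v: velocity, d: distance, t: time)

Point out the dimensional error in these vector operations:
(C) v⃗ = d⃗·t

(A) a⃗ = F⃗/m: LHS [L T^-2], RHS [L T^-2] ✓ — force (vector) divided by mass (scalar)
(B) p⃗ = mv⃗: LHS [L M T^-1], RHS [L M T^-1] ✓ — mass (scalar) times velocity (vector)
(C) v⃗ = d⃗·t: LHS [L T^-1], RHS [L T] ✗ — velocity is displacement per time; should be d⃗/t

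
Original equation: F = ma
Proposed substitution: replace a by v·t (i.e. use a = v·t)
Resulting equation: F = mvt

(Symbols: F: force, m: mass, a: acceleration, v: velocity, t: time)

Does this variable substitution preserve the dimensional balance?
No

[a] = [L T^-2] and [v·t] = [L]. These differ, so the substitution replaces a quantity by one of different dimensions and the result F = mvt has LHS [L M T^-2] vs RHS [L M] — inconsistent.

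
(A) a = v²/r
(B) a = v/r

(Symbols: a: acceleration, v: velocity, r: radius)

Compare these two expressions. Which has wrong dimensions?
(B)

(A) a = v²/r: LHS [L T^-2], RHS [L T^-2] ✓
(B) a = v/r: LHS [L T^-2], RHS [T^-1] ✗

Expression (B) a = v/r is dimensionally incorrect.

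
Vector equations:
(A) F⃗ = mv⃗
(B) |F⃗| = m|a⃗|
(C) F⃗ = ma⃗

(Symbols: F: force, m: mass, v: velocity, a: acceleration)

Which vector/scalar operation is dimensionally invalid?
(A) F⃗ = mv⃗

(A) F⃗ = mv⃗: LHS [L M T^-2], RHS [L M T^-1] ✗ — mass times velocity is momentum, not force; should be ma⃗
(B) |F⃗| = m|a⃗|: LHS [L M T^-2], RHS [L M T^-2] ✓ — magnitudes of vectors are scalars
(C) F⃗ = ma⃗: LHS [L M T^-2], RHS [L M T^-2] ✓ — Force and acceleration are vectors, mass is a scalar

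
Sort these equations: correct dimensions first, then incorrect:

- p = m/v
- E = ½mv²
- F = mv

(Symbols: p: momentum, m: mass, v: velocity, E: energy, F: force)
Dimensionally correct: E = ½mv²
Dimensionally incorrect: p = m/v, F = mv
Ordered (correct first, then incorrect): E = ½mv², p = m/v, F = mv

- p = m/v: LHS [L M T^-1], RHS [L^-1 M T] → incorrect ✗
- E = ½mv²: LHS [L^2 M T^-2], RHS [L^2 M T^-2] → correct ✓
- F = mv: LHS [L M T^-2], RHS [L M T^-1] → incorrect ✗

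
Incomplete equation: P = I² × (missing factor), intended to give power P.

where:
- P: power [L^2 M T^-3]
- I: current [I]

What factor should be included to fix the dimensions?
R (resistance), dimensions [I^-2 L^2 M T^-3]

P has dimensions [L^2 M T^-3] and I² has dimensions [I^2].
The missing factor must have dimensions [L^2 M T^-3] / [I^2] = [I^-2 L^2 M T^-3], i.e. resistance (R).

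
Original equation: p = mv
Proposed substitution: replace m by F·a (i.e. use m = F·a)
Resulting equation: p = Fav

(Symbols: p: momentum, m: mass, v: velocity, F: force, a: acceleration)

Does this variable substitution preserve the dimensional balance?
No

[m] = [M] and [F·a] = [L^2 M T^-4]. These differ, so the substitution replaces a quantity by one of different dimensions and the result p = Fav has LHS [L M T^-1] vs RHS [L^3 M T^-5] — inconsistent.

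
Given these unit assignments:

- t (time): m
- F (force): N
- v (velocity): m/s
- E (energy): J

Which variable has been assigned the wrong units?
t

The variable t (time) should have units s, not m.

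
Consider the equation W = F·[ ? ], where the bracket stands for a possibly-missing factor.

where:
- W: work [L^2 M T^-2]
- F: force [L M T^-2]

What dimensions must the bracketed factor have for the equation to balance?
[L] — length (e.g. a distance d)

W has dimensions [L^2 M T^-2]; F has dimensions [L M T^-2].
The bracketed factor must supply [L^2 M T^-2] / [L M T^-2] = [L].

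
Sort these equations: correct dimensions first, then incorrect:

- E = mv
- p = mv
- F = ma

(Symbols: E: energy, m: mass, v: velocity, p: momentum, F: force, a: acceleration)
Dimensionally correct: p = mv, F = ma
Dimensionally incorrect: E = mv
Ordered (correct first, then incorrect): p = mv, F = ma, E = mv

- E = mv: LHS [L^2 M T^-2], RHS [L M T^-1] → incorrect ✗
- p = mv: LHS [L M T^-1], RHS [L M T^-1] → correct ✓
- F = ma: LHS [L M T^-2], RHS [L M T^-2] → correct ✓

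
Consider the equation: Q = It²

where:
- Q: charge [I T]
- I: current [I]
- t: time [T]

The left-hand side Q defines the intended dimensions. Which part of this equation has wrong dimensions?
The right-hand side term It²

Q has dimensions [I T], but It² has dimensions [I T^2], so the term It² is dimensionally wrong for Q.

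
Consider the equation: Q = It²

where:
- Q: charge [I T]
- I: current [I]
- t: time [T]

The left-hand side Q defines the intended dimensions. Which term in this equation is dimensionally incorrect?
The right-hand side term It²

Q has dimensions [I T], but It² has dimensions [I T^2], so the term It² is dimensionally wrong for Q.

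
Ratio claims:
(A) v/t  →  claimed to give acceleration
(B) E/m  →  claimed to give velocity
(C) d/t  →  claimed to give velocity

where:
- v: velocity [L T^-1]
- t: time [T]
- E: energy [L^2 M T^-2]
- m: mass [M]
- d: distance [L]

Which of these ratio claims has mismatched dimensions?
(B) E/m does not give velocity

(A) v/t: [L T^-2] = acceleration [L T^-2] ✓
(B) E/m: [L^2 T^-2] ≠ velocity [L T^-1] ✗
(C) d/t: [L T^-1] = velocity [L T^-1] ✓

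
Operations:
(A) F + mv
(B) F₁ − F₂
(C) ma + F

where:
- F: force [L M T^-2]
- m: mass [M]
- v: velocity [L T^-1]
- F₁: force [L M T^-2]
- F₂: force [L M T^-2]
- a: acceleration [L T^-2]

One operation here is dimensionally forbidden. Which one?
(A) F + mv

(A) F + mv: F [L M T^-2] and mv [L M T^-1] — different dimensions cannot be added/subtracted ✗
(B) F₁ − F₂: F₁ [L M T^-2] and F₂ [L M T^-2] — same dimensions ✓
(C) ma + F: ma [L M T^-2] and F [L M T^-2] — same dimensions ✓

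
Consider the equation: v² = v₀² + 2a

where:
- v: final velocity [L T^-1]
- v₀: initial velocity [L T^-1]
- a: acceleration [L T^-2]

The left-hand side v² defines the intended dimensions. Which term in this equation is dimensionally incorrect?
The term 2a

Checking each RHS term against the LHS:
- v₀²: [L^2 T^-2] — matches v² [L^2 T^-2] ✓
- 2a: [L T^-2] — does NOT match v² [L^2 T^-2] ✗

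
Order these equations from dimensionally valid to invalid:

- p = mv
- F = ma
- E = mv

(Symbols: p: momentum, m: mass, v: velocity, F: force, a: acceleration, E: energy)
Dimensionally correct: p = mv, F = ma
Dimensionally incorrect: E = mv
Ordered (correct first, then incorrect): p = mv, F = ma, E = mv

- p = mv: LHS [L M T^-1], RHS [L M T^-1] → correct ✓
- F = ma: LHS [L M T^-2], RHS [L M T^-2] → correct ✓
- E = mv: LHS [L^2 M T^-2], RHS [L M T^-1] → incorrect ✗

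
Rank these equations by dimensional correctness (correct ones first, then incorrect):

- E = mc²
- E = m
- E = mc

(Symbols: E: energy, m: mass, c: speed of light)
Dimensionally correct: E = mc²
Dimensionally incorrect: E = m, E = mc
Ordered (correct first, then incorrect): E = mc², E = m, E = mc

- E = mc²: LHS [L^2 M T^-2], RHS [L^2 M T^-2] → correct ✓
- E = m: LHS [L^2 M T^-2], RHS [M] → incorrect ✗
- E = mc: LHS [L^2 M T^-2], RHS [L M T^-1] → incorrect ✗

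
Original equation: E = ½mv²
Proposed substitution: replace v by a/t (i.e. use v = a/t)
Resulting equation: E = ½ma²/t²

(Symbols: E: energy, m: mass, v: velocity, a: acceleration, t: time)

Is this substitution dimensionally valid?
No

[v] = [L T^-1] and [a/t] = [L T^-3]. These differ, so the substitution replaces a quantity by one of different dimensions and the result E = ½ma²/t² has LHS [L^2 M T^-2] vs RHS [L^2 M T^-6] — inconsistent.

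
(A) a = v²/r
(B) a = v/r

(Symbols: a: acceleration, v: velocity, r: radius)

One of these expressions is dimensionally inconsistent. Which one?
(B)

(A) a = v²/r: LHS [L T^-2], RHS [L T^-2] ✓
(B) a = v/r: LHS [L T^-2], RHS [T^-1] ✗

Expression (B) a = v/r is dimensionally incorrect.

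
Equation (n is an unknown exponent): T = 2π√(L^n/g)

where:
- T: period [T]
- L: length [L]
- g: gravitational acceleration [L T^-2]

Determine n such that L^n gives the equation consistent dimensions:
n = 1

T has dimensions [T]; L has dimensions [L].
With n = 1: 2π√(L^1/g) has dimensions [T], matching the LHS ✓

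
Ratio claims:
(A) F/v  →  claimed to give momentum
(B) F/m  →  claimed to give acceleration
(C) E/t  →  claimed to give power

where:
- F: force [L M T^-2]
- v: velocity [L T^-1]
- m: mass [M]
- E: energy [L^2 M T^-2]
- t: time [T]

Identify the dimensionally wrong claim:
(A) F/v does not give momentum

(A) F/v: [M T^-1] ≠ momentum [L M T^-1] ✗
(B) F/m: [L T^-2] = acceleration [L T^-2] ✓
(C) E/t: [L^2 M T^-3] = power [L^2 M T^-3] ✓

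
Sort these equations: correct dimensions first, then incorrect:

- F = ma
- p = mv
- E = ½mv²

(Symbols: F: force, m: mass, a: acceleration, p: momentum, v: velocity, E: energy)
Dimensionally correct: F = ma, p = mv, E = ½mv²
Dimensionally incorrect: none
Ordered (correct first, then incorrect): F = ma, p = mv, E = ½mv²

- F = ma: LHS [L M T^-2], RHS [L M T^-2] → correct ✓
- p = mv: LHS [L M T^-1], RHS [L M T^-1] → correct ✓
- E = ½mv²: LHS [L^2 M T^-2], RHS [L^2 M T^-2] → correct ✓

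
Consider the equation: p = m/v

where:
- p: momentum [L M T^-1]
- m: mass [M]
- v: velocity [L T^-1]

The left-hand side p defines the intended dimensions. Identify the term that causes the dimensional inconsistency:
The right-hand side term m/v

p has dimensions [L M T^-1], but m/v has dimensions [L^-1 M T], so the term m/v is dimensionally wrong for p.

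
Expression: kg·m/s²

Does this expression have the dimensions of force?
Yes

The expression kg·m/s² has dimensions [L M T^-2], which is exactly force [L M T^-2].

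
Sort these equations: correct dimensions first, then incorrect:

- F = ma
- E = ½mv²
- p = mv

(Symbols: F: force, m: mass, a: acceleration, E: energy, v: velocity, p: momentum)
Dimensionally correct: F = ma, E = ½mv², p = mv
Dimensionally incorrect: none
Ordered (correct first, then incorrect): F = ma, E = ½mv², p = mv

- F = ma: LHS [L M T^-2], RHS [L M T^-2] → correct ✓
- E = ½mv²: LHS [L^2 M T^-2], RHS [L^2 M T^-2] → correct ✓
- p = mv: LHS [L M T^-1], RHS [L M T^-1] → correct ✓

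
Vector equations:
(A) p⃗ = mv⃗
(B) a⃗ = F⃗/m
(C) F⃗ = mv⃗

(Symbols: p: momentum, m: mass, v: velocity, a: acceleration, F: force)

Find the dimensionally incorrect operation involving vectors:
(C) F⃗ = mv⃗

(A) p⃗ = mv⃗: LHS [L M T^-1], RHS [L M T^-1] ✓ — mass (scalar) times velocity (vector)
(B) a⃗ = F⃗/m: LHS [L T^-2], RHS [L T^-2] ✓ — force (vector) divided by mass (scalar)
(C) F⃗ = mv⃗: LHS [L M T^-2], RHS [L M T^-1] ✗ — mass times velocity is momentum, not force; should be ma⃗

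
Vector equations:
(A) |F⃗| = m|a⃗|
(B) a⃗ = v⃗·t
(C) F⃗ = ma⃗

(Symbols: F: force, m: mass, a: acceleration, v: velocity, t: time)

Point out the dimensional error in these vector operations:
(B) a⃗ = v⃗·t

(A) |F⃗| = m|a⃗|: LHS [L M T^-2], RHS [L M T^-2] ✓ — magnitudes of vectors are scalars
(B) a⃗ = v⃗·t: LHS [L T^-2], RHS [L] ✗ — acceleration is velocity per time; should be v⃗/t
(C) F⃗ = ma⃗: LHS [L M T^-2], RHS [L M T^-2] ✓ — Force and acceleration are vectors, mass is a scalar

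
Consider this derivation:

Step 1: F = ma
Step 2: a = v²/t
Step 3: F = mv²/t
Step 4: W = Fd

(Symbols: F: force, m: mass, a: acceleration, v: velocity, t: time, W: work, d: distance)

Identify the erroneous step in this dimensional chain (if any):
Step 2

Step 1: F = ma → LHS [L M T^-2], RHS [L M T^-2] ✓
Step 2: a = v²/t → LHS [L T^-2], RHS [L^2 T^-3] ✗

The first dimensional inconsistency appears in step 2: a = v²/t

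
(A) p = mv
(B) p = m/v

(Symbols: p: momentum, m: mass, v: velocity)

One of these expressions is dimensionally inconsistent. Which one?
(B)

(A) p = mv: LHS [L M T^-1], RHS [L M T^-1] ✓
(B) p = m/v: LHS [L M T^-1], RHS [L^-1 M T] ✗

Expression (B) p = m/v is dimensionally incorrect.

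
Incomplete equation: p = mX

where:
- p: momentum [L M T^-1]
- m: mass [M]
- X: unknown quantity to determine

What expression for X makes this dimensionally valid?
X = v (velocity), dimensions [L T^-1]

p has dimensions [L M T^-1]; the rest of the RHS (m) has dimensions [M].
So X must have dimensions [L T^-1] — X = v (velocity).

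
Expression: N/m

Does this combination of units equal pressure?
No

The expression N/m has dimensions [M T^-2], but pressure has dimensions [L^-1 M T^-2].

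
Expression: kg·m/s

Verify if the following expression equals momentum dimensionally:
Yes

The expression kg·m/s has dimensions [L M T^-1], which is exactly momentum [L M T^-1].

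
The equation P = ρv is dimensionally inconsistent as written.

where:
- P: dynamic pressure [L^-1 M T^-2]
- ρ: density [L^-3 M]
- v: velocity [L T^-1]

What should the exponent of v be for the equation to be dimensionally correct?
The exponent of v should be 2: P = ρv^2

The LHS P has dimensions [L^-1 M T^-2]; v has dimensions [L T^-1].
As written, the RHS ρv (exponent 1 on v) has dimensions [L^-2 M T^-1], which does not match.
With exponent 2, the RHS ρv^2 has dimensions [L^-1 M T^-2], matching the LHS.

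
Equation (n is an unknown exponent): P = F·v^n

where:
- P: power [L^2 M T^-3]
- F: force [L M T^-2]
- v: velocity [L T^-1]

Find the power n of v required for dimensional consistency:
n = 1

P has dimensions [L^2 M T^-3]; v has dimensions [L T^-1].
The rest of the RHS has dimensions [L M T^-2], so v^n must supply [L T^-1].
With n = 1: F·v^1 has dimensions [L^2 M T^-3], matching the LHS ✓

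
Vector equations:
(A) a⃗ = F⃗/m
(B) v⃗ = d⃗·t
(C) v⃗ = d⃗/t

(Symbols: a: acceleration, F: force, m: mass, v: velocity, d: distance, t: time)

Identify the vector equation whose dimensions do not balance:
(B) v⃗ = d⃗·t

(A) a⃗ = F⃗/m: LHS [L T^-2], RHS [L T^-2] ✓ — force (vector) divided by mass (scalar)
(B) v⃗ = d⃗·t: LHS [L T^-1], RHS [L T] ✗ — velocity is displacement per time; should be d⃗/t
(C) v⃗ = d⃗/t: LHS [L T^-1], RHS [L T^-1] ✓ — displacement (vector) divided by time (scalar)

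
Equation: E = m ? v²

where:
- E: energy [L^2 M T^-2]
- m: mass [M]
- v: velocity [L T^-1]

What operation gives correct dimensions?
multiplication (×): E = m × v²

E [L^2 M T^-2]; m [M]; v² [L^2 T^-2].
m × v² → [L^2 M T^-2] ✓
m ÷ v² → [L^-2 M T^2] ✗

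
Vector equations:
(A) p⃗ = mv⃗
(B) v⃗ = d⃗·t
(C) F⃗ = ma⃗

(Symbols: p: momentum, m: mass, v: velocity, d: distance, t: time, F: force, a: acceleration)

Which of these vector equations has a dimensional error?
(B) v⃗ = d⃗·t

(A) p⃗ = mv⃗: LHS [L M T^-1], RHS [L M T^-1] ✓ — mass (scalar) times velocity (vector)
(B) v⃗ = d⃗·t: LHS [L T^-1], RHS [L T] ✗ — velocity is displacement per time; should be d⃗/t
(C) F⃗ = ma⃗: LHS [L M T^-2], RHS [L M T^-2] ✓ — Force and acceleration are vectors, mass is a scalar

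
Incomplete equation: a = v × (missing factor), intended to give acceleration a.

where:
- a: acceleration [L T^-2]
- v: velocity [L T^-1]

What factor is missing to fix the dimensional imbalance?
1/t (inverse time), dimensions [T^-1]

a has dimensions [L T^-2] and v has dimensions [L T^-1].
The missing factor must have dimensions [L T^-2] / [L T^-1] = [T^-1], i.e. inverse time (1/t).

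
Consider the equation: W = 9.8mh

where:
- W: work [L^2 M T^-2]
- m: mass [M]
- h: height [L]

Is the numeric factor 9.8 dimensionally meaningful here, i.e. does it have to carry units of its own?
Yes

W has dimensions [L^2 M T^-2], while mh alone has dimensions [L M]. For the equation to balance, the factor 9.8 must carry dimensions [L T^-2] — it is a dimensional constant (a numerical value of a physical quantity with its units suppressed), not a pure number.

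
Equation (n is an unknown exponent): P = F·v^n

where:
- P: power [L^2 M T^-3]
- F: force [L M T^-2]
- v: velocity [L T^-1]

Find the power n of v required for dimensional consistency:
n = 1

P has dimensions [L^2 M T^-3]; v has dimensions [L T^-1].
The rest of the RHS has dimensions [L M T^-2], so v^n must supply [L T^-1].
With n = 1: F·v^1 has dimensions [L^2 M T^-3], matching the LHS ✓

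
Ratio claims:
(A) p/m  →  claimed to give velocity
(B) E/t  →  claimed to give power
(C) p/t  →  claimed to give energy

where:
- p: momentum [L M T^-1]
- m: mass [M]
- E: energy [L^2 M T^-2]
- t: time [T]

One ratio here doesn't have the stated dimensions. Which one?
(C) p/t does not give energy

(A) p/m: [L T^-1] = velocity [L T^-1] ✓
(B) E/t: [L^2 M T^-3] = power [L^2 M T^-3] ✓
(C) p/t: [L M T^-2] ≠ energy [L^2 M T^-2] ✗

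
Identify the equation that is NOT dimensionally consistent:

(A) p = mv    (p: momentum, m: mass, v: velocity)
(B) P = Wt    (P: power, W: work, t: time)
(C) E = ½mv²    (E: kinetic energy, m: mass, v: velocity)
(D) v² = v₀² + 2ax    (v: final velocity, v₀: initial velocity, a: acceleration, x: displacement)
(B) P = Wt

The equation (B) P = Wt is dimensionally incorrect.

LHS (P): [L^2 M T^-3]
RHS (Wt): [L^2 M T^-1] ✗

The dimensions do not match. The other three equations balance.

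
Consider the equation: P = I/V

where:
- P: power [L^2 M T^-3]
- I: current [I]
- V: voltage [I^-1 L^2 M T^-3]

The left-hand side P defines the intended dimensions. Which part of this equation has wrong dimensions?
The right-hand side term I/V

P has dimensions [L^2 M T^-3], but I/V has dimensions [I^2 L^-2 M^-1 T^3], so the term I/V is dimensionally wrong for P.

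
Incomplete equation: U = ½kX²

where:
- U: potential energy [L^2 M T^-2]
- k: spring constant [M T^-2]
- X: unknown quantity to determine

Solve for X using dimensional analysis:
X = x (displacement), dimensions [L]

U has dimensions [L^2 M T^-2]; the rest of the RHS (½k) has dimensions [M T^-2].
So X² must have dimensions [L^2], i.e. X has dimensions [L] — X = x (displacement).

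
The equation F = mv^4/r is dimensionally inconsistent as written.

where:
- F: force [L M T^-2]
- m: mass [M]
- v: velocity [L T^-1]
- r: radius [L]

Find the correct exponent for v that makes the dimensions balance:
The exponent of v should be 2: F = mv^2/r

The LHS F has dimensions [L M T^-2]; v has dimensions [L T^-1].
As written, the RHS mv^4/r (exponent 4 on v) has dimensions [L^3 M T^-4], which does not match.
With exponent 2, the RHS mv^2/r has dimensions [L M T^-2], matching the LHS.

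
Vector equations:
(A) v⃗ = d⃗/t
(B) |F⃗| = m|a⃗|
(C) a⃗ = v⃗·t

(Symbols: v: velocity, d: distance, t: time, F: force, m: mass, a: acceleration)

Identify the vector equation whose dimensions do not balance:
(C) a⃗ = v⃗·t

(A) v⃗ = d⃗/t: LHS [L T^-1], RHS [L T^-1] ✓ — displacement (vector) divided by time (scalar)
(B) |F⃗| = m|a⃗|: LHS [L M T^-2], RHS [L M T^-2] ✓ — magnitudes of vectors are scalars
(C) a⃗ = v⃗·t: LHS [L T^-2], RHS [L] ✗ — acceleration is velocity per time; should be v⃗/t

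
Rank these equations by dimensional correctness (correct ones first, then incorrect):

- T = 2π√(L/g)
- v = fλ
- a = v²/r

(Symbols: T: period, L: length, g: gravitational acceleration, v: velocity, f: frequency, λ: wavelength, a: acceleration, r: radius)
Dimensionally correct: T = 2π√(L/g), v = fλ, a = v²/r
Dimensionally incorrect: none
Ordered (correct first, then incorrect): T = 2π√(L/g), v = fλ, a = v²/r

- T = 2π√(L/g): LHS [T], RHS [T] → correct ✓
- v = fλ: LHS [L T^-1], RHS [L T^-1] → correct ✓
- a = v²/r: LHS [L T^-2], RHS [L T^-2] → correct ✓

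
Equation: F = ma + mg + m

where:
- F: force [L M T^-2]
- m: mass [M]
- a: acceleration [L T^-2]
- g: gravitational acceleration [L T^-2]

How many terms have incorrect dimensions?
1

LHS F: [L M T^-2]
- ma: [L M T^-2] ✓
- mg: [L M T^-2] ✓
- m: [M] ✗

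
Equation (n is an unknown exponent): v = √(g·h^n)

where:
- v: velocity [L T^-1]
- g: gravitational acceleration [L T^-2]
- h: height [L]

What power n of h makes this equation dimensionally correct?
n = 1

v has dimensions [L T^-1]; h has dimensions [L].
With n = 1: √(g·h^1) has dimensions [L T^-1], matching the LHS ✓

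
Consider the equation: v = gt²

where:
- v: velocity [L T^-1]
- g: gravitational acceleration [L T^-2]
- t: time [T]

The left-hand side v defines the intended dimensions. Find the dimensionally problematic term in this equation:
The right-hand side term gt²

v has dimensions [L T^-1], but gt² has dimensions [L], so the term gt² is dimensionally wrong for v.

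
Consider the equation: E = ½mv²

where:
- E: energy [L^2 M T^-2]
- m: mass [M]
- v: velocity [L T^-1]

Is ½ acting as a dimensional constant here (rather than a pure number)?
No

E has dimensions [L^2 M T^-2] and mv² already has dimensions [L^2 M T^-2], so the equation balances without ½ contributing any dimensions. ½ is a pure (dimensionless) number; changing or removing it would not affect dimensional consistency.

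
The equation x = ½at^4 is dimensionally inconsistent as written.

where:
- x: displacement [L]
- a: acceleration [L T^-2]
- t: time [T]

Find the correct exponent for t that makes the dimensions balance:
The exponent of t should be 2: x = ½at^2

The LHS x has dimensions [L]; t has dimensions [T].
As written, the RHS ½at^4 (exponent 4 on t) has dimensions [L T^2], which does not match.
With exponent 2, the RHS ½at^2 has dimensions [L], matching the LHS.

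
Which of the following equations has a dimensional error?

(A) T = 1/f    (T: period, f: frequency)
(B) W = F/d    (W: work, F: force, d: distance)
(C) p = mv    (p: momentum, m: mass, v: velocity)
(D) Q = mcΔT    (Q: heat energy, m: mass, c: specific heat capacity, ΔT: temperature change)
(B) W = F/d

The equation (B) W = F/d is dimensionally incorrect.

LHS (W): [L^2 M T^-2]
RHS (F/d): [M T^-2] ✗

The dimensions do not match. The other three equations balance.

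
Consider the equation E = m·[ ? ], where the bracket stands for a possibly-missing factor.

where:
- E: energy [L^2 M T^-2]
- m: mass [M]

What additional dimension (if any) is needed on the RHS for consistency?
[L^2 T^-2] — velocity squared (e.g. v²)

E has dimensions [L^2 M T^-2]; m has dimensions [M].
The bracketed factor must supply [L^2 M T^-2] / [M] = [L^2 T^-2].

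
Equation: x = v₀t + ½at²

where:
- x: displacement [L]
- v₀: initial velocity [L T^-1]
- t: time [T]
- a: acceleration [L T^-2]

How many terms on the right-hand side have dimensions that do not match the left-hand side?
0

LHS x: [L]
- v₀t: [L] ✓
- ½at²: [L] ✓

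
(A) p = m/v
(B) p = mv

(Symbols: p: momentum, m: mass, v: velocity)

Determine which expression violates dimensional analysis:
(A)

(A) p = m/v: LHS [L M T^-1], RHS [L^-1 M T] ✗
(B) p = mv: LHS [L M T^-1], RHS [L M T^-1] ✓

Expression (A) p = m/v is dimensionally incorrect.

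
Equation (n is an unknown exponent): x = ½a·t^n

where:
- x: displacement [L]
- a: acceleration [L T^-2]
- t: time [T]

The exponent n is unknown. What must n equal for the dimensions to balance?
n = 2

x has dimensions [L]; t has dimensions [T].
The rest of the RHS has dimensions [L T^-2], so t^n must supply [T^2].
With n = 2: ½a·t^2 has dimensions [L], matching the LHS ✓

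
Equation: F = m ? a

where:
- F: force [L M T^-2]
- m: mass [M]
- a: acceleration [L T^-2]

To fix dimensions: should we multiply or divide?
multiplication (×): F = m × a

F [L M T^-2]; m [M]; a [L T^-2].
m × a → [L M T^-2] ✓
m ÷ a → [L^-1 M T^2] ✗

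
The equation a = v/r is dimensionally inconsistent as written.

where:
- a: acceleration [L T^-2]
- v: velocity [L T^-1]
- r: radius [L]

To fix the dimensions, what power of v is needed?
The exponent of v should be 2: a = v^2/r

The LHS a has dimensions [L T^-2]; v has dimensions [L T^-1].
As written, the RHS v/r (exponent 1 on v) has dimensions [T^-1], which does not match.
With exponent 2, the RHS v^2/r has dimensions [L T^-2], matching the LHS.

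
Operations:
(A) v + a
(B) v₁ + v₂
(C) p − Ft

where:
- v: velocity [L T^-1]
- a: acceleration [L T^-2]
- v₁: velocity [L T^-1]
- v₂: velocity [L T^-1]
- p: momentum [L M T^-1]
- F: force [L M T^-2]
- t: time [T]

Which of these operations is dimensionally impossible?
(A) v + a

(A) v + a: v [L T^-1] and a [L T^-2] — different dimensions cannot be added/subtracted ✗
(B) v₁ + v₂: v₁ [L T^-1] and v₂ [L T^-1] — same dimensions ✓
(C) p − Ft: p [L M T^-1] and Ft [L M T^-1] — same dimensions ✓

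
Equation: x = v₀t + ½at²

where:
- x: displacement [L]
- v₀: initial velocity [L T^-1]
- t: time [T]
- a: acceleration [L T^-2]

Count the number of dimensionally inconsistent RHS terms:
0

LHS x: [L]
- v₀t: [L] ✓
- ½at²: [L] ✓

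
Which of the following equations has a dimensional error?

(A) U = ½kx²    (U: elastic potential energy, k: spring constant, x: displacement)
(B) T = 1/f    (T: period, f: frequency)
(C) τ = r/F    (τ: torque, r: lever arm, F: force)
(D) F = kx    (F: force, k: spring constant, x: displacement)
(C) τ = r/F

The equation (C) τ = r/F is dimensionally incorrect.

LHS (τ): [L^2 M T^-2]
RHS (r/F): [M^-1 T^2] ✗

The dimensions do not match. The other three equations balance.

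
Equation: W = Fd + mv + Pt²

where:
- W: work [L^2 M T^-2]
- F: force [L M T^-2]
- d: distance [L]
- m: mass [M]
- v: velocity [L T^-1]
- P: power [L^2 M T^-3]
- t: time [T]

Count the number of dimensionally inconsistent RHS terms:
2

LHS W: [L^2 M T^-2]
- Fd: [L^2 M T^-2] ✓
- mv: [L M T^-1] ✗
- Pt²: [L^2 M T^-1] ✗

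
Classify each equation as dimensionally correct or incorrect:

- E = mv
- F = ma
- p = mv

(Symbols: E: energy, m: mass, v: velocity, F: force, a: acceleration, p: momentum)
Dimensionally correct: F = ma, p = mv
Dimensionally incorrect: E = mv
Ordered (correct first, then incorrect): F = ma, p = mv, E = mv

- E = mv: LHS [L^2 M T^-2], RHS [L M T^-1] → incorrect ✗
- F = ma: LHS [L M T^-2], RHS [L M T^-2] → correct ✓
- p = mv: LHS [L M T^-1], RHS [L M T^-1] → correct ✓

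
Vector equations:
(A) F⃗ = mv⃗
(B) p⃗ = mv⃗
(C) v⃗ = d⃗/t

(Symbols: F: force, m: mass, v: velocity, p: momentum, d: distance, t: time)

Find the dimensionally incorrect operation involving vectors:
(A) F⃗ = mv⃗

(A) F⃗ = mv⃗: LHS [L M T^-2], RHS [L M T^-1] ✗ — mass times velocity is momentum, not force; should be ma⃗
(B) p⃗ = mv⃗: LHS [L M T^-1], RHS [L M T^-1] ✓ — mass (scalar) times velocity (vector)
(C) v⃗ = d⃗/t: LHS [L T^-1], RHS [L T^-1] ✓ — displacement (vector) divided by time (scalar)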